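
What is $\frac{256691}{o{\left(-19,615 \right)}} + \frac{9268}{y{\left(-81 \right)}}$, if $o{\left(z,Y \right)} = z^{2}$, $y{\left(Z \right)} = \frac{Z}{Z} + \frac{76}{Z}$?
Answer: $\frac{272289043}{1805} \approx 1.5085 \cdot 10^{5}$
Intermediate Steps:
$y{\left(Z \right)} = 1 + \frac{76}{Z}$
$\frac{256691}{o{\left(-19,615 \right)}} + \frac{9268}{y{\left(-81 \right)}} = \frac{256691}{\left(-19\right)^{2}} + \frac{9268}{\frac{1}{-81} \left(76 - 81\right)} = \frac{256691}{361} + \frac{9268}{\left(- \frac{1}{81}\right) \left(-5\right)} = 256691 \cdot \frac{1}{361} + \frac{9268}{\frac{5}{81}} = \frac{256691}{361} + 9268 \cdot \frac{81}{5} = \frac{256691}{361} + \frac{750708}{5} = \frac{272289043}{1805}$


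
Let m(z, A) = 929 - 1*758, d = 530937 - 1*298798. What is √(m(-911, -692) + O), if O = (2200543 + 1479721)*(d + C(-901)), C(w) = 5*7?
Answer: √854461614107 ≈ 9.2437e+5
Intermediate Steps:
C(w) = 35
d = 232139 (d = 530937 - 298798 = 232139)
m(z, A) = 171 (m(z, A) = 929 - 758 = 171)
O = 854461613936 (O = (2200543 + 1479721)*(232139 + 35) = 3680264*232174 = 854461613936)
√(m(-911, -692) + O) = √(171 + 854461613936) = √854461614107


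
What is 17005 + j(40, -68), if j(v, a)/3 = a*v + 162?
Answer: 9331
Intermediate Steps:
j(v, a) = 486 + 3*a*v (j(v, a) = 3*(a*v + 162) = 3*(162 + a*v) = 486 + 3*a*v)
17005 + j(40, -68) = 17005 + (486 + 3*(-68)*40) = 17005 + (486 - 8160) = 17005 - 7674 = 9331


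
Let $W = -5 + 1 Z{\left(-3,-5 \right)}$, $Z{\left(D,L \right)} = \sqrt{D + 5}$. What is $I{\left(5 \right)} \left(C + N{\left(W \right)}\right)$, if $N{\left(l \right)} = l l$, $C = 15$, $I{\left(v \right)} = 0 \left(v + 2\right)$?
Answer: $0$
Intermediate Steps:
$I{\left(v \right)} = 0$ ($I{\left(v \right)} = 0 \left(2 + v\right) = 0$)
$Z{\left(D,L \right)} = \sqrt{5 + D}$
$W = -5 + \sqrt{2}$ ($W = -5 + 1 \sqrt{5 - 3} = -5 + 1 \sqrt{2} = -5 + \sqrt{2} \approx -3.5858$)
$N{\left(l \right)} = l^{2}$
$I{\left(5 \right)} \left(C + N{\left(W \right)}\right) = 0 \left(15 + \left(-5 + \sqrt{2}\right)^{2}\right) = 0$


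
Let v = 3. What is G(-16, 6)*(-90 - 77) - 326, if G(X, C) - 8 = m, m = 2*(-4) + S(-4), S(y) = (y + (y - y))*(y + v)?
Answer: -994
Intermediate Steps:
S(y) = y*(3 + y) (S(y) = (y + (y - y))*(y + 3) = (y + 0)*(3 + y) = y*(3 + y))
m = -4 (m = 2*(-4) - 4*(3 - 4) = -8 - 4*(-1) = -8 + 4 = -4)
G(X, C) = 4 (G(X, C) = 8 - 4 = 4)
G(-16, 6)*(-90 - 77) - 326 = 4*(-90 - 77) - 326 = 4*(-167) - 326 = -668 - 326 = -994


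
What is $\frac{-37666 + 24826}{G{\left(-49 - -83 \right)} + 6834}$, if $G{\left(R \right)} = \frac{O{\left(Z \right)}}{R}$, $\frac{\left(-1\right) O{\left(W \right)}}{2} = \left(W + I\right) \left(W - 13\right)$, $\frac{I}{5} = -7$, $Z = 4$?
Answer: $- \frac{72760}{38633} \approx -1.8834$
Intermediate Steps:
$I = -35$ ($I = 5 \left(-7\right) = -35$)
$O{\left(W \right)} = - 2 \left(-35 + W\right) \left(-13 + W\right)$ ($O{\left(W \right)} = - 2 \left(W - 35\right) \left(W - 13\right) = - 2 \left(-35 + W\right) \left(-13 + W\right)$)
$G{\left(R \right)} = - \frac{558}{R}$ ($G{\left(R \right)} = \frac{-910 - 2 \cdot 4^{2} + 96 \cdot 4}{R} = \frac{-910 - 32 + 384}{R} = - \frac{558}{R}$)
$\frac{-37666 + 24826}{G{\left(-49 - -83 \right)} + 6834} = \frac{-37666 + 24826}{- \frac{558}{-49 - -83} + 6834} = - \frac{12840}{- \frac{558}{-49 + 83} + 6834} = - \frac{12840}{- \frac{558}{34} + 6834} = - \frac{12840}{\left(-558\right) \frac{1}{34} + 6834} = - \frac{12840}{- \frac{279}{17} + 6834} = - \frac{12840}{\frac{115899}{17}} = \left(-12840\right) \frac{17}{115899} = - \frac{72760}{38633}$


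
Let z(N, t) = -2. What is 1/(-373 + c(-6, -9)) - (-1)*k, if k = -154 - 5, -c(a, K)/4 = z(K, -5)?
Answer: -58036/365 ≈ -159.00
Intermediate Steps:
c(a, K) = 8 (c(a, K) = -4*(-2) = 8)
k = -159
1/(-373 + c(-6, -9)) - (-1)*k = 1/(-373 + 8) - (-1)*(-159) = 1/(-365) - 1*159 = -1/365 - 159 = -58036/365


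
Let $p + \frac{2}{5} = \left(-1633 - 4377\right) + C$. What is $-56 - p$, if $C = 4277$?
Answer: $\frac{8387}{5} \approx 1677.4$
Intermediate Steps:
$p = - \frac{8667}{5}$ ($p = - \frac{2}{5} + \left(\left(-1633 - 4377\right) + 4277\right) = - \frac{2}{5} + \left(-6010 + 4277\right) = - \frac{2}{5} - 1733 = - \frac{8667}{5} \approx -1733.4$)
$-56 - p = -56 - - \frac{8667}{5} = -56 + \frac{8667}{5} = \frac{8387}{5}$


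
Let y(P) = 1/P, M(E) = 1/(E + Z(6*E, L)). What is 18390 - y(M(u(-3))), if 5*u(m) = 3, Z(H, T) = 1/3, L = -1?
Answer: 275836/15 ≈ 18389.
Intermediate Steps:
Z(H, T) = ⅓ (Z(H, T) = 1*(⅓) = ⅓)
u(m) = ⅗ (u(m) = (⅕)*3 = ⅗)
M(E) = 1/(⅓ + E) (M(E) = 1/(E + ⅓) = 1/(⅓ + E))
18390 - y(M(u(-3))) = 18390 - 1/(3/(1 + 3*(⅗))) = 18390 - 1/(3/(1 + 9/5)) = 18390 - 1/(3/(14/5)) = 18390 - 1/(3*(5/14)) = 18390 - 1/15/14 = 18390 - 1*14/15 = 18390 - 14/15 = 275836/15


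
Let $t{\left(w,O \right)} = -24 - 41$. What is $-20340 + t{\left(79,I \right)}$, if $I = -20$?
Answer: $-20405$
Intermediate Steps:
$t{\left(w,O \right)} = -65$ ($t{\left(w,O \right)} = -24 - 41 = -65$)
$-20340 + t{\left(79,I \right)} = -20340 - 65 = -20405$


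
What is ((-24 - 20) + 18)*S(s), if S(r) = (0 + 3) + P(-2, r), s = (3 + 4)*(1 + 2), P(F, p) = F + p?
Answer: -572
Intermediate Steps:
s = 21 (s = 7*3 = 21)
S(r) = 1 + r (S(r) = (0 + 3) + (-2 + r) = 3 + (-2 + r) = 1 + r)
((-24 - 20) + 18)*S(s) = ((-24 - 20) + 18)*(1 + 21) = (-44 + 18)*22 = -26*22 = -572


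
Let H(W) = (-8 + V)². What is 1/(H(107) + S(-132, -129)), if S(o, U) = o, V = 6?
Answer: -1/128 ≈ -0.0078125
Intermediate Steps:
H(W) = 4 (H(W) = (-8 + 6)² = (-2)² = 4)
1/(H(107) + S(-132, -129)) = 1/(4 - 132) = 1/(-128) = -1/128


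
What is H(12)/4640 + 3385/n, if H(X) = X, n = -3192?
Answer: -122407/115710 ≈ -1.0579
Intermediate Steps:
H(12)/4640 + 3385/n = 12/4640 + 3385/(-3192) = 12*(1/4640) + 3385*(-1/3192) = 3/1160 - 3385/3192 = -122407/115710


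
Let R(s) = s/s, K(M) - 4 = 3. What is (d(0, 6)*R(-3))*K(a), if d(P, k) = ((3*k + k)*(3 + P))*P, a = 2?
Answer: 0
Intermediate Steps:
K(M) = 7 (K(M) = 4 + 3 = 7)
d(P, k) = 4*P*k*(3 + P) (d(P, k) = ((4*k)*(3 + P))*P = (4*k*(3 + P))*P = 4*P*k*(3 + P))
R(s) = 1
(d(0, 6)*R(-3))*K(a) = ((4*0*6*(3 + 0))*1)*7 = ((4*0*6*3)*1)*7 = (0*1)*7 = 0*7 = 0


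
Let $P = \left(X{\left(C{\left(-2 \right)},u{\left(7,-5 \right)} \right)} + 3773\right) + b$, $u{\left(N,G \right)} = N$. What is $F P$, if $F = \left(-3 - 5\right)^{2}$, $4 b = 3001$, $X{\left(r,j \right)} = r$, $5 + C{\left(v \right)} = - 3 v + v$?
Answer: $289424$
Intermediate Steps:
$C{\left(v \right)} = -5 - 2 v$ ($C{\left(v \right)} = -5 + \left(- 3 v + v\right) = -5 - 2 v$)
$b = \frac{3001}{4}$ ($b = \frac{1}{4} \cdot 3001 = \frac{3001}{4} \approx 750.25$)
$F = 64$ ($F = \left(-8\right)^{2} = 64$)
$P = \frac{18089}{4}$ ($P = \left(\left(-5 - -4\right) + 3773\right) + \frac{3001}{4} = \left(\left(-5 + 4\right) + 3773\right) + \frac{3001}{4} = \left(-1 + 3773\right) + \frac{3001}{4} = 3772 + \frac{3001}{4} = \frac{18089}{4} \approx 4522.3$)
$F P = 64 \cdot \frac{18089}{4} = 289424$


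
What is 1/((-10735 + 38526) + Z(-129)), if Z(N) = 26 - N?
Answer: 1/27946 ≈ 3.5783e-5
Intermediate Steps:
1/((-10735 + 38526) + Z(-129)) = 1/((-10735 + 38526) + (26 - 1*(-129))) = 1/(27791 + (26 + 129)) = 1/(27791 + 155) = 1/27946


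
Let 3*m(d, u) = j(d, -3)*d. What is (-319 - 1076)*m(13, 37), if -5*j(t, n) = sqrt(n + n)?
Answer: 1209*I*sqrt(6) ≈ 2961.4*I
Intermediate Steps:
j(t, n) = -sqrt(2)*sqrt(n)/5 (j(t, n) = -sqrt(n + n)/5 = -sqrt(2)*sqrt(n)/5)
m(d, u) = -I*d*sqrt(6)/15 (m(d, u) = ((-sqrt(2)*sqrt(-3)/5)*d)/3 = ((-sqrt(2)*I*sqrt(3)/5)*d)/3 = ((-I*sqrt(6)/5)*d)/3 = (-I*d*sqrt(6)/5)/3 = -I*d*sqrt(6)/15)
(-319 - 1076)*m(13, 37) = (-319 - 1076)*(-1/15*I*13*sqrt(6)) = -(-1209)*I*sqrt(6) = 1209*I*sqrt(6)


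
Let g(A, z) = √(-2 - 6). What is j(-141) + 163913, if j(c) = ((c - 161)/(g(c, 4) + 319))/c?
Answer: 2352058052015/14349429 - 604*I*√2/14349429 ≈ 1.6391e+5 - 5.9527e-5*I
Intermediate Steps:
g(A, z) = 2*I*√2 (g(A, z) = √(-8) = 2*I*√2)
j(c) = (-161 + c)/(c*(319 + 2*I*√2)) (j(c) = ((c - 161)/(2*I*√2 + 319))/c = ((-161 + c)/(319 + 2*I*√2))/c = (-161 + c)/(c*(319 + 2*I*√2)))
j(-141) + 163913 = (-161 - 141)/((-141)*(319 + 2*I*√2)) + 163913 = -1/141*(-302)/(319 + 2*I*√2) + 163913 = 302/(141*(319 + 2*I*√2)) + 163913 = 163913 + 302/(141*(319 + 2*I*√2))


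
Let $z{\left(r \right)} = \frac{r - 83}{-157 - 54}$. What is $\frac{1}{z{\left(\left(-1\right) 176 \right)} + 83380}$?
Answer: $\frac{211}{17593439} \approx 1.1993 \cdot 10^{-5}$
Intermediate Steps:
$z{\left(r \right)} = \frac{83}{211} - \frac{r}{211}$ ($z{\left(r \right)} = \frac{-83 + r}{-211} = \left(-83 + r\right) \left(- \frac{1}{211}\right) = \frac{83}{211} - \frac{r}{211}$)
$\frac{1}{z{\left(\left(-1\right) 176 \right)} + 83380} = \frac{1}{\left(\frac{83}{211} - \frac{\left(-1\right) 176}{211}\right) + 83380} = \frac{1}{\left(\frac{83}{211} - - \frac{176}{211}\right) + 83380} = \frac{1}{\left(\frac{83}{211} + \frac{176}{211}\right) + 83380} = \frac{1}{\frac{259}{211} + 83380} = \frac{1}{\frac{17593439}{211}} = \frac{211}{17593439}$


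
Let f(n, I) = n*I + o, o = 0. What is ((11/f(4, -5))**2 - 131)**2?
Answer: 2733093841/160000 ≈ 17082.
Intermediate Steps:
f(n, I) = I*n (f(n, I) = n*I + 0 = I*n + 0 = I*n)
((11/f(4, -5))**2 - 131)**2 = ((11/((-5*4)))**2 - 131)**2 = ((11/(-20))**2 - 131)**2 = ((11*(-1/20))**2 - 131)**2 = ((-11/20)**2 - 131)**2 = (121/400 - 131)**2 = (-52279/400)**2 = 2733093841/160000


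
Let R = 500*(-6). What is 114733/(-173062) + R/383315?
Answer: -8899613179/13267452106 ≈ -0.67078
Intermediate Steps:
R = -3000
114733/(-173062) + R/383315 = 114733/(-173062) - 3000/383315 = 114733*(-1/173062) - 3000*1/383315 = -114733/173062 - 600/76663 = -8899613179/13267452106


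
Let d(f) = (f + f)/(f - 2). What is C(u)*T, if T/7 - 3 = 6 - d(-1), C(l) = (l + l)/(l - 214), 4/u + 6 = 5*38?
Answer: -350/29529 ≈ -0.011853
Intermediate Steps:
d(f) = 2*f/(-2 + f) (d(f) = (2*f)/(-2 + f) = 2*f/(-2 + f))
u = 1/46 (u = 4/(-6 + 5*38) = 4/(-6 + 190) = 4/184 = 4*(1/184) = 1/46 ≈ 0.021739)
C(l) = 2*l/(-214 + l) (C(l) = (2*l)/(-214 + l) = 2*l/(-214 + l))
T = 175/3 (T = 21 + 7*(6 - 2*(-1)/(-2 - 1)) = 21 + 7*(6 - 2*(-1)/(-3)) = 21 + 7*(6 - 2*(-1)*(-1)/3) = 21 + 7*(6 - 1*⅔) = 21 + 7*(6 - ⅔) = 21 + 7*(16/3) = 21 + 112/3 = 175/3 ≈ 58.333)
C(u)*T = (2*(1/46)/(-214 + 1/46))*(175/3) = (2*(1/46)/(-9843/46))*(175/3) = (2*(1/46)*(-46/9843))*(175/3) = -2/9843*175/3 = -350/29529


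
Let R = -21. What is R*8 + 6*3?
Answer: -150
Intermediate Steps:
R*8 + 6*3 = -21*8 + 6*3 = -168 + 18 = -150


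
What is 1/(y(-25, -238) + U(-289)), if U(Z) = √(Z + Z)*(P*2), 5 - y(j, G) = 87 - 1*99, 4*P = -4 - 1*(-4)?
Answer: 1/17 ≈ 0.058824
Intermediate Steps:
P = 0 (P = (-4 - 1*(-4))/4 = (-4 + 4)/4 = (¼)*0 = 0)
y(j, G) = 17 (y(j, G) = 5 - (87 - 1*99) = 5 - (87 - 99) = 5 - 1*(-12) = 5 + 12 = 17)
U(Z) = 0 (U(Z) = √(Z + Z)*(0*2) = √(2*Z)*0 = (√2*√Z)*0 = 0)
1/(y(-25, -238) + U(-289)) = 1/(17 + 0) = 1/17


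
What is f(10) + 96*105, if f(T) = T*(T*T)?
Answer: 11080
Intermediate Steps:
f(T) = T³ (f(T) = T*T² = T³)
f(10) + 96*105 = 10³ + 96*105 = 1000 + 10080 = 11080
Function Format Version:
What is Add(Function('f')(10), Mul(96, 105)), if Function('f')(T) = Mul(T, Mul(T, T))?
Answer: 11080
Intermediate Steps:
Function('f')(T) = Pow(T, 3) (Function('f')(T) = Mul(T, Pow(T, 2)) = Pow(T, 3))
Add(Function('f')(10), Mul(96, 105)) = Add(Pow(10, 3), Mul(96, 105)) = Add(1000, 10080) = 11080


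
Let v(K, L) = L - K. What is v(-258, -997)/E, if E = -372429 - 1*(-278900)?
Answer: 739/93529 ≈ 0.0079013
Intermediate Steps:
E = -93529 (E = -372429 + 278900 = -93529)
v(-258, -997)/E = (-997 - 1*(-258))/(-93529) = (-997 + 258)*(-1/93529) = -739*(-1/93529) = 739/93529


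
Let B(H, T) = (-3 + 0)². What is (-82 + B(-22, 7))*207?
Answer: -15111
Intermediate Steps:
B(H, T) = 9 (B(H, T) = (-3)² = 9)
(-82 + B(-22, 7))*207 = (-82 + 9)*207 = -73*207 = -15111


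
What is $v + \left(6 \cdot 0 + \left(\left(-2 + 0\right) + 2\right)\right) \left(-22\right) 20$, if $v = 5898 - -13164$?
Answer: $19062$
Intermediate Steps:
$v = 19062$ ($v = 5898 + 13164 = 19062$)
$v + \left(6 \cdot 0 + \left(\left(-2 + 0\right) + 2\right)\right) \left(-22\right) 20 = 19062 + \left(6 \cdot 0 + \left(\left(-2 + 0\right) + 2\right)\right) \left(-22\right) 20 = 19062 + \left(0 + \left(-2 + 2\right)\right) \left(-22\right) 20 = 19062 + \left(0 + 0\right) \left(-22\right) 20 = 19062 + 0 \left(-22\right) 20 = 19062 + 0 \cdot 20 = 19062 + 0 = 19062$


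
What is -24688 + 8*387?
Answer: -21592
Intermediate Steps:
-24688 + 8*387 = -24688 + 3096 = -21592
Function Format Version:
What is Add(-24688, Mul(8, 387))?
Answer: -21592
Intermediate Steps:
Add(-24688, Mul(8, 387)) = Add(-24688, 3096) = -21592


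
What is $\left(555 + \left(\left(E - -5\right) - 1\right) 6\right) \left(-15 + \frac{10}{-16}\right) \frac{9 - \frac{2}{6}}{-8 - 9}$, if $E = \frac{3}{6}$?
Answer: $\frac{157625}{34} \approx 4636.0$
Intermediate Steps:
$E = \frac{1}{2}$ ($E = 3 \cdot \frac{1}{6} = \frac{1}{2} \approx 0.5$)
$\left(555 + \left(\left(E - -5\right) - 1\right) 6\right) \left(-15 + \frac{10}{-16}\right) \frac{9 - \frac{2}{6}}{-8 - 9} = \left(555 + \left(\left(\frac{1}{2} - -5\right) - 1\right) 6\right) \left(-15 + \frac{10}{-16}\right) \frac{9 - \frac{2}{6}}{-8 - 9} = \left(555 + \left(\left(\frac{1}{2} + 5\right) - 1\right) 6\right) \left(-15 + 10 \left(- \frac{1}{16}\right)\right) \frac{9 - \frac{1}{3}}{-17} = \left(555 + \left(\frac{11}{2} - 1\right) 6\right) \left(-15 - \frac{5}{8}\right) \left(9 - \frac{1}{3}\right) \left(- \frac{1}{17}\right) = \left(555 + \frac{9}{2} \cdot 6\right) \left(- \frac{125 \cdot \frac{26}{3} \left(- \frac{1}{17}\right)}{8}\right) = \left(555 + 27\right) \left(\left(- \frac{125}{8}\right) \left(- \frac{26}{51}\right)\right) = 582 \cdot \frac{1625}{204} = \frac{157625}{34}$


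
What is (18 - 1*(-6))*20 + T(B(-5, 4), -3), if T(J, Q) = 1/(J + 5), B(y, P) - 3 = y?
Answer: 1441/3 ≈ 480.33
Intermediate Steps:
B(y, P) = 3 + y
T(J, Q) = 1/(5 + J)
(18 - 1*(-6))*20 + T(B(-5, 4), -3) = (18 - 1*(-6))*20 + 1/(5 + (3 - 5)) = (18 + 6)*20 + 1/(5 - 2) = 24*20 + 1/3 = 480 + ⅓ = 1441/3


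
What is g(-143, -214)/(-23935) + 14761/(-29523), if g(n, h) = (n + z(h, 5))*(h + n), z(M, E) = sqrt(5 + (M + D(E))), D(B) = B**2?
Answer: -1860483208/706633005 + 714*I*sqrt(46)/23935 ≈ -2.6329 + 0.20232*I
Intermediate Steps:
z(M, E) = sqrt(5 + M + E**2) (z(M, E) = sqrt(5 + (M + E**2)) = sqrt(5 + M + E**2))
g(n, h) = (h + n)*(n + sqrt(30 + h)) (g(n, h) = (n + sqrt(5 + h + 5**2))*(h + n) = (n + sqrt(5 + h + 25))*(h + n) = (n + sqrt(30 + h))*(h + n) = (h + n)*(n + sqrt(30 + h)))
g(-143, -214)/(-23935) + 14761/(-29523) = ((-143)**2 - 214*(-143) - 214*sqrt(30 - 214) - 143*sqrt(30 - 214))/(-23935) + 14761/(-29523) = (20449 + 30602 - 428*I*sqrt(46) - 286*I*sqrt(46))*(-1/23935) + 14761*(-1/29523) = (20449 + 30602 - 428*I*sqrt(46) - 286*I*sqrt(46))*(-1/23935) - 14761/29523 = (51051 - 714*I*sqrt(46))*(-1/23935) - 14761/29523 = (-51051/23935 + 714*I*sqrt(46)/23935) - 14761/29523 = -1860483208/706633005 + 714*I*sqrt(46)/23935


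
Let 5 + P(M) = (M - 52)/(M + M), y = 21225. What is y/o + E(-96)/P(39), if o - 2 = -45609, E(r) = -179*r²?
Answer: 451416698313/1413817 ≈ 3.1929e+5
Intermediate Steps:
P(M) = -5 + (-52 + M)/(2*M) (P(M) = -5 + (M - 52)/(M + M) = -5 + (-52 + M)/((2*M)) = -5 + (-52 + M)*(1/(2*M)) = -5 + (-52 + M)/(2*M))
o = -45607 (o = 2 - 45609 = -45607)
y/o + E(-96)/P(39) = 21225/(-45607) + (-179*(-96)²)/(-9/2 - 26/39) = 21225*(-1/45607) + (-179*9216)/(-9/2 - 26*1/39) = -21225/45607 - 1649664/(-9/2 - ⅔) = -21225/45607 - 1649664/(-31/6) = -21225/45607 - 1649664*(-6/31) = -21225/45607 + 9897984/31 = 451416698313/1413817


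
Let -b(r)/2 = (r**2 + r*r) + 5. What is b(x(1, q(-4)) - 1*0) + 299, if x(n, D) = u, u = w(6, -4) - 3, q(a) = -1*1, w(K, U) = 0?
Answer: 253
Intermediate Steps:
q(a) = -1
u = -3 (u = 0 - 3 = -3)
x(n, D) = -3
b(r) = -10 - 4*r**2 (b(r) = -2*((r**2 + r*r) + 5) = -2*((r**2 + r**2) + 5) = -2*(2*r**2 + 5) = -2*(5 + 2*r**2) = -10 - 4*r**2)
b(x(1, q(-4)) - 1*0) + 299 = (-10 - 4*(-3 - 1*0)**2) + 299 = (-10 - 4*(-3 + 0)**2) + 299 = (-10 - 4*(-3)**2) + 299 = (-10 - 4*9) + 299 = (-10 - 36) + 299 = -46 + 299 = 253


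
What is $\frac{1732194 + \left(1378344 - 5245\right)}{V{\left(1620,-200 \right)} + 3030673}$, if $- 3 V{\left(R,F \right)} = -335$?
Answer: $\frac{9315879}{9092354} \approx 1.0246$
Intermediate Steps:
$V{\left(R,F \right)} = \frac{335}{3}$ ($V{\left(R,F \right)} = \left(- \frac{1}{3}\right) \left(-335\right) = \frac{335}{3}$)
$\frac{1732194 + \left(1378344 - 5245\right)}{V{\left(1620,-200 \right)} + 3030673} = \frac{1732194 + \left(1378344 - 5245\right)}{\frac{335}{3} + 3030673} = \frac{1732194 + 1373099}{\frac{9092354}{3}} = 3105293 \cdot \frac{3}{9092354} = \frac{9315879}{9092354}$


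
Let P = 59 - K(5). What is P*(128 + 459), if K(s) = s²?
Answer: 19958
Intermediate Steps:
P = 34 (P = 59 - 1*5² = 59 - 1*25 = 59 - 25 = 34)
P*(128 + 459) = 34*(128 + 459) = 34*587 = 19958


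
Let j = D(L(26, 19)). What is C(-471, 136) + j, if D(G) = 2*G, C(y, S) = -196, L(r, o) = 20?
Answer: -156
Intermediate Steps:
j = 40 (j = 2*20 = 40)
C(-471, 136) + j = -196 + 40 = -156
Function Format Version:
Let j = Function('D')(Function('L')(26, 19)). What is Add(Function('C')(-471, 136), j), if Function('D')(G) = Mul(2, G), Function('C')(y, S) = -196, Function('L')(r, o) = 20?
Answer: -156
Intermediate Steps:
j = 40 (j = Mul(2, 20) = 40)
Add(Function('C')(-471, 136), j) = Add(-196, 40) = -156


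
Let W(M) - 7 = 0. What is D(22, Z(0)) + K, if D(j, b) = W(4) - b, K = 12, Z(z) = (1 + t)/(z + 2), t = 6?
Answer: 31/2 ≈ 15.500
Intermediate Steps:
W(M) = 7 (W(M) = 7 + 0 = 7)
Z(z) = 7/(2 + z) (Z(z) = (1 + 6)/(z + 2) = 7/(2 + z))
D(j, b) = 7 - b
D(22, Z(0)) + K = (7 - 7/(2 + 0)) + 12 = (7 - 7/2) + 12 = 7/2 + 12 = 31/2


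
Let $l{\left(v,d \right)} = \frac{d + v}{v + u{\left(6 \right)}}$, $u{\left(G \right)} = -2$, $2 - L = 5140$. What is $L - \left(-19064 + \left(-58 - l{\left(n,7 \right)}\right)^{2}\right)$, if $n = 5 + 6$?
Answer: $10326$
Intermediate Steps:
$L = -5138$ ($L = 2 - 5140 = -5138$)
$n = 11$
$l{\left(v,d \right)} = \frac{d + v}{-2 + v}$ ($l{\left(v,d \right)} = \frac{d + v}{v - 2} = \frac{d + v}{-2 + v}$)
$L - \left(-19064 + \left(-58 - l{\left(n,7 \right)}\right)^{2}\right) = -5138 + \left(19064 - \left(-58 - \frac{7 + 11}{-2 + 11}\right)^{2}\right) = -5138 + \left(19064 - \left(-58 - \frac{1}{9} \cdot 18\right)^{2}\right) = -5138 + \left(19064 - \left(-58 - 2\right)^{2}\right) = -5138 + \left(19064 - \left(-60\right)^{2}\right) = -5138 + \left(19064 - 3600\right) = -5138 + 15464 = 10326$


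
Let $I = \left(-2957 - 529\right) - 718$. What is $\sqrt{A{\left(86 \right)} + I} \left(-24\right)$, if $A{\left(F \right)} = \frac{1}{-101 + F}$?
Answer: $- \frac{8 i \sqrt{945915}}{5} \approx - 1556.1 i$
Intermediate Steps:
$I = -4204$ ($I = \left(-2957 + \left(-1002 + 473\right)\right) - 718 = \left(-2957 - 529\right) - 718 = -3486 - 718 = -4204$)
$\sqrt{A{\left(86 \right)} + I} \left(-24\right) = \sqrt{\frac{1}{-101 + 86} - 4204} \left(-24\right) = \sqrt{\frac{1}{-15} - 4204} \left(-24\right) = \sqrt{- \frac{1}{15} - 4204} \left(-24\right) = \sqrt{- \frac{63061}{15}} \left(-24\right) = \frac{i \sqrt{945915}}{15} \left(-24\right) = - \frac{8 i \sqrt{945915}}{5}$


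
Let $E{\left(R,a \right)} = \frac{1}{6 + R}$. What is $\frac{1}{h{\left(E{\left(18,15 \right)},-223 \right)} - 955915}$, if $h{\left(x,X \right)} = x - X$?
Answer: $- \frac{24}{22936607} \approx -1.0464 \cdot 10^{-6}$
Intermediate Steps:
$\frac{1}{h{\left(E{\left(18,15 \right)},-223 \right)} - 955915} = \frac{1}{\left(\frac{1}{6 + 18} - -223\right) - 955915} = \frac{1}{\left(\frac{1}{24} + 223\right) - 955915} = \frac{1}{\frac{5353}{24} - 955915} = \frac{1}{- \frac{22936607}{24}} = - \frac{24}{22936607}$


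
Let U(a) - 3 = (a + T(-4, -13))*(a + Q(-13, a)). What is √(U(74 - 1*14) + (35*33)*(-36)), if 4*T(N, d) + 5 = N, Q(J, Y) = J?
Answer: I*√155451/2 ≈ 197.14*I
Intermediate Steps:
T(N, d) = -5/4 + N/4
U(a) = 3 + (-13 + a)*(-9/4 + a) (U(a) = 3 + (a + (-5/4 + (¼)*(-4)))*(a - 13) = 3 + (a + (-5/4 - 1))*(-13 + a) = 3 + (a - 9/4)*(-13 + a) = 3 + (-9/4 + a)*(-13 + a) = 3 + (-13 + a)*(-9/4 + a))
√(U(74 - 1*14) + (35*33)*(-36)) = √((129/4 + (74 - 1*14)² - 61*(74 - 1*14)/4) + (35*33)*(-36)) = √((129/4 + (74 - 14)² - 61*(74 - 14)/4) + 1155*(-36)) = √((129/4 + 60² - 61/4*60) - 41580) = √((129/4 + 3600 - 915) - 41580) = √(10869/4 - 41580) = √(-155451/4) = I*√155451/2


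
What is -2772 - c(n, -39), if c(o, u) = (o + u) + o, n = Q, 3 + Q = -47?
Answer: -2633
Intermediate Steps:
Q = -50 (Q = -3 - 47 = -50)
n = -50
c(o, u) = u + 2*o
-2772 - c(n, -39) = -2772 - (-39 + 2*(-50)) = -2772 - (-39 - 100) = -2772 - 1*(-139) = -2772 + 139 = -2633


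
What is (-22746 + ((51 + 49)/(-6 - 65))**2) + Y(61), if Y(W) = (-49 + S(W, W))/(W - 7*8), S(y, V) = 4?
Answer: -114697955/5041 ≈ -22753.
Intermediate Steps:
Y(W) = -45/(-56 + W) (Y(W) = (-49 + 4)/(W - 7*8) = -45/(W - 56) = -45/(-56 + W))
(-22746 + ((51 + 49)/(-6 - 65))**2) + Y(61) = (-22746 + ((51 + 49)/(-6 - 65))**2) - 45/(-56 + 61) = (-22746 + (100/(-71))**2) - 45/5 = (-22746 + (100*(-1/71))**2) - 45*1/5 = (-22746 + (-100/71)**2) - 9 = (-22746 + 10000/5041) - 9 = -114652586/5041 - 9 = -114697955/5041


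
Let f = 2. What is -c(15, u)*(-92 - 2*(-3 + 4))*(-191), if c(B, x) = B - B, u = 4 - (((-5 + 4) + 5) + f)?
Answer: 0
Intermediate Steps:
u = -2 (u = 4 - (((-5 + 4) + 5) + 2) = 4 - ((-1 + 5) + 2) = 4 - (4 + 2) = 4 - 1*6 = 4 - 6 = -2)
c(B, x) = 0
-c(15, u)*(-92 - 2*(-3 + 4))*(-191) = -0*(-92 - 2*(-3 + 4))*(-191) = -0*(-92 - 2*1)*(-191) = -0*(-92 - 2)*(-191) = -0*(-94)*(-191) = -0*(-191) = -1*0 = 0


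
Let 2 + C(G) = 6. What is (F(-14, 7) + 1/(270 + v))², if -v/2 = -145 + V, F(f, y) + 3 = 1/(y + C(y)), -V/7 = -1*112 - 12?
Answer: 1416995449/167340096 ≈ 8.4678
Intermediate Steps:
C(G) = 4 (C(G) = -2 + 6 = 4)
V = 868 (V = -7*(-1*112 - 12) = -7*(-112 - 12) = -7*(-124) = 868)
F(f, y) = -3 + 1/(4 + y) (F(f, y) = -3 + 1/(y + 4) = -3 + 1/(4 + y))
v = -1446 (v = -2*(-145 + 868) = -2*723 = -1446)
(F(-14, 7) + 1/(270 + v))² = ((-11 - 3*7)/(4 + 7) + 1/(270 - 1446))² = ((-11 - 21)/11 + 1/(-1176))² = ((1/11)*(-32) - 1/1176)² = (-32/11 - 1/1176)² = (-37643/12936)² = 1416995449/167340096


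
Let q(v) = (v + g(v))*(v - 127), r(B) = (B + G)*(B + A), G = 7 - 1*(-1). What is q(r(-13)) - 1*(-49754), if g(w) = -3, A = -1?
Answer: 45935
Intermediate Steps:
G = 8 (G = 7 + 1 = 8)
r(B) = (-1 + B)*(8 + B) (r(B) = (B + 8)*(B - 1) = (8 + B)*(-1 + B) = (-1 + B)*(8 + B))
q(v) = (-127 + v)*(-3 + v) (q(v) = (v - 3)*(v - 127) = (-3 + v)*(-127 + v) = (-127 + v)*(-3 + v))
q(r(-13)) - 1*(-49754) = (381 + (-8 + (-13)**2 + 7*(-13))**2 - 130*(-8 + (-13)**2 + 7*(-13))) - 1*(-49754) = (381 + (-8 + 169 - 91)**2 - 130*(-8 + 169 - 91)) + 49754 = (381 + 70**2 - 130*70) + 49754 = (381 + 4900 - 9100) + 49754 = -3819 + 49754 = 45935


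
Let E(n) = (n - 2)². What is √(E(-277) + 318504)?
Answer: √396345 ≈ 629.56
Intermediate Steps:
E(n) = (-2 + n)²
√(E(-277) + 318504) = √((-2 - 277)² + 318504) = √((-279)² + 318504) = √(77841 + 318504) = √396345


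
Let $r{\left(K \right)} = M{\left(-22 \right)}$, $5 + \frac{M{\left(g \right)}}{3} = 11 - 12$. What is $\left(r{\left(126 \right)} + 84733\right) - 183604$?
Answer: $-98889$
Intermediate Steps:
$M{\left(g \right)} = -18$ ($M{\left(g \right)} = -15 + 3 \left(11 - 12\right) = -15 + 3 \left(-1\right) = -15 - 3 = -18$)
$r{\left(K \right)} = -18$
$\left(r{\left(126 \right)} + 84733\right) - 183604 = \left(-18 + 84733\right) - 183604 = 84715 - 183604 = -98889$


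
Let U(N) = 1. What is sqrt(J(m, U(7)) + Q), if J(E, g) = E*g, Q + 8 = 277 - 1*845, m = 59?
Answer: I*sqrt(517) ≈ 22.738*I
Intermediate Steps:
Q = -576 (Q = -8 + (277 - 1*845) = -8 + (277 - 845) = -8 - 568 = -576)
sqrt(J(m, U(7)) + Q) = sqrt(59*1 - 576) = sqrt(59 - 576) = sqrt(-517) = I*sqrt(517)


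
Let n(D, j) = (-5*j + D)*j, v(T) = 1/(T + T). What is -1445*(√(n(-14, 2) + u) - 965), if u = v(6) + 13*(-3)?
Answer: 1394425 - 1445*I*√3129/6 ≈ 1.3944e+6 - 13472.0*I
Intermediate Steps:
v(T) = 1/(2*T)
u = -467/12 (u = (½)/6 + 13*(-3) = (½)*(⅙) - 39 = 1/12 - 39 = -467/12 ≈ -38.917)
n(D, j) = j*(D - 5*j) (n(D, j) = (D - 5*j)*j = j*(D - 5*j))
-1445*(√(n(-14, 2) + u) - 965) = -1445*(√(2*(-14 - 5*2) - 467/12) - 965) = -1445*(√(2*(-14 - 10) - 467/12) - 965) = -1445*(√(2*(-24) - 467/12) - 965) = -1445*(√(-48 - 467/12) - 965) = -1445*(√(-1043/12) - 965) = -1445*(I*√3129/6 - 965) = -1445*(-965 + I*√3129/6) = 1394425 - 1445*I*√3129/6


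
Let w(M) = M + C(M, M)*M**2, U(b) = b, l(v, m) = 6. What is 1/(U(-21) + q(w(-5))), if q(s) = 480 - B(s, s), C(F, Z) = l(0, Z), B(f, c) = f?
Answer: 1/314 ≈ 0.0031847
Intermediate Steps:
C(F, Z) = 6
w(M) = M + 6*M**2
q(s) = 480 - s
1/(U(-21) + q(w(-5))) = 1/(-21 + (480 - (-5)*(1 + 6*(-5)))) = 1/(-21 + (480 - (-5)*(1 - 30))) = 1/(-21 + (480 - (-5)*(-29))) = 1/(-21 + (480 - 1*145)) = 1/(-21 + (480 - 145)) = 1/(-21 + 335) = 1/314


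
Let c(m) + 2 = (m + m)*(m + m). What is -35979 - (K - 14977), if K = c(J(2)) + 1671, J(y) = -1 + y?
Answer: -22675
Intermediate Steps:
c(m) = -2 + 4*m**2 (c(m) = -2 + (m + m)*(m + m) = -2 + (2*m)*(2*m) = -2 + 4*m**2)
K = 1673 (K = (-2 + 4*(-1 + 2)**2) + 1671 = (-2 + 4*1**2) + 1671 = (-2 + 4*1) + 1671 = (-2 + 4) + 1671 = 2 + 1671 = 1673)
-35979 - (K - 14977) = -35979 - (1673 - 14977) = -35979 - 1*(-13304) = -35979 + 13304 = -22675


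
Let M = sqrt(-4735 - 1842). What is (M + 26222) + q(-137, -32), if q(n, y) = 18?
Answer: 26240 + I*sqrt(6577) ≈ 26240.0 + 81.099*I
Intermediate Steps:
M = I*sqrt(6577) (M = sqrt(-6577) = I*sqrt(6577) ≈ 81.099*I)
(M + 26222) + q(-137, -32) = (I*sqrt(6577) + 26222) + 18 = (26222 + I*sqrt(6577)) + 18 = 26240 + I*sqrt(6577)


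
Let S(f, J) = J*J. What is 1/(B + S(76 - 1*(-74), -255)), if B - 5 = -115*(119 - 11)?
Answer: 1/52610 ≈ 1.9008e-5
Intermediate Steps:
S(f, J) = J**2
B = -12415 (B = 5 - 115*(119 - 11) = 5 - 115*108 = 5 - 12420 = -12415)
1/(B + S(76 - 1*(-74), -255)) = 1/(-12415 + (-255)**2) = 1/(-12415 + 65025) = 1/52610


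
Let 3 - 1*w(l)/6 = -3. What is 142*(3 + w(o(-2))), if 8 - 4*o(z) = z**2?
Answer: 5538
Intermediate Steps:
o(z) = 2 - z**2/4
w(l) = 36 (w(l) = 18 - 6*(-3) = 18 + 18 = 36)
142*(3 + w(o(-2))) = 142*(3 + 36) = 142*39 = 5538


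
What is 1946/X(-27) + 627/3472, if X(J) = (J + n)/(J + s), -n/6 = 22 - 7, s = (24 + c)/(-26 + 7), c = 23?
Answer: 3785040541/7718256 ≈ 490.40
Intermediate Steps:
s = -47/19 (s = (24 + 23)/(-26 + 7) = 47/(-19) = 47*(-1/19) = -47/19 ≈ -2.4737)
n = -90 (n = -6*(22 - 7) = -6*15 = -90)
X(J) = (-90 + J)/(-47/19 + J) (X(J) = (J - 90)/(J - 47/19) = (-90 + J)/(-47/19 + J))
1946/X(-27) + 627/3472 = 1946/((19*(-90 - 27)/(-47 + 19*(-27)))) + 627/3472 = 1946/((19*(-117)/(-47 - 513))) + 627*(1/3472) = 1946/((19*(-117)/(-560))) + 627/3472 = 1946/((19*(-1/560)*(-117))) + 627/3472 = 1946/(2223/560) + 627/3472 = 1946*(560/2223) + 627/3472 = 1089760/2223 + 627/3472 = 3785040541/7718256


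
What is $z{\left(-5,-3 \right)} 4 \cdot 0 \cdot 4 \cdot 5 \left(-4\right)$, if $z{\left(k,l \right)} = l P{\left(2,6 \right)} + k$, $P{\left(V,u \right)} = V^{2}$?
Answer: $0$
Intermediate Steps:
$z{\left(k,l \right)} = k + 4 l$ ($z{\left(k,l \right)} = l 2^{2} + k = l 4 + k = 4 l + k = k + 4 l$)
$z{\left(-5,-3 \right)} 4 \cdot 0 \cdot 4 \cdot 5 \left(-4\right) = \left(-5 + 4 \left(-3\right)\right) 4 \cdot 0 \cdot 4 \cdot 5 \left(-4\right) = \left(-5 - 12\right) 0 \cdot 4 \left(-20\right) = \left(-17\right) 0 \left(-20\right) = 0 \left(-20\right) = 0$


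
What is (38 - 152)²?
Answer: 12996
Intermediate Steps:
(38 - 152)² = (-114)² = 12996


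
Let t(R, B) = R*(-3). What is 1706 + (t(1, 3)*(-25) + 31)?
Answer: 1812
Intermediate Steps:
t(R, B) = -3*R
1706 + (t(1, 3)*(-25) + 31) = 1706 + (-3*1*(-25) + 31) = 1706 + (-3*(-25) + 31) = 1706 + (75 + 31) = 1706 + 106 = 1812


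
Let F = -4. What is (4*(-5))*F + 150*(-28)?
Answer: -4120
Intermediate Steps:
(4*(-5))*F + 150*(-28) = (4*(-5))*(-4) + 150*(-28) = -20*(-4) - 4200 = 80 - 4200 = -4120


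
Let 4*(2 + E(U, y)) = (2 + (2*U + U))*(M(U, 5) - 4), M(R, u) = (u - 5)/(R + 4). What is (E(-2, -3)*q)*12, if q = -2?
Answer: -48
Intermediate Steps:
M(R, u) = (-5 + u)/(4 + R)
E(U, y) = -4 - 3*U (E(U, y) = -2 + ((2 + (2*U + U))*((-5 + 5)/(4 + U) - 4))/4 = -2 + ((2 + 3*U)*(0/(4 + U) - 4))/4 = -2 + ((2 + 3*U)*(0 - 4))/4 = -2 + ((2 + 3*U)*(-4))/4 = -2 + (-8 - 12*U)/4 = -2 + (-2 - 3*U) = -4 - 3*U)
(E(-2, -3)*q)*12 = ((-4 - 3*(-2))*(-2))*12 = ((-4 + 6)*(-2))*12 = (2*(-2))*12 = -4*12 = -48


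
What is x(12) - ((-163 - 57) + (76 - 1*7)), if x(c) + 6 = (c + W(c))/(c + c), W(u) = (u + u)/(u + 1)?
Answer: 3785/26 ≈ 145.58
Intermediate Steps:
W(u) = 2*u/(1 + u) (W(u) = (2*u)/(1 + u) = 2*u/(1 + u))
x(c) = -6 + (c + 2*c/(1 + c))/(2*c) (x(c) = -6 + (c + 2*c/(1 + c))/(c + c) = -6 + (c + 2*c/(1 + c))/((2*c)) = -6 + (c + 2*c/(1 + c))*(1/(2*c)) = -6 + (c + 2*c/(1 + c))/(2*c))
x(12) - ((-163 - 57) + (76 - 1*7)) = (-9 - 11*12)/(2*(1 + 12)) - ((-163 - 57) + (76 - 1*7)) = (½)*(-9 - 132)/13 - (-220 + (76 - 7)) = (½)*(1/13)*(-141) - (-220 + 69) = -141/26 - 1*(-151) = -141/26 + 151 = 3785/26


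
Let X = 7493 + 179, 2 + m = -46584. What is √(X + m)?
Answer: I*√38914 ≈ 197.27*I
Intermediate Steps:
m = -46586 (m = -2 - 46584 = -46586)
X = 7672
√(X + m) = √(7672 - 46586) = √(-38914) = I*√38914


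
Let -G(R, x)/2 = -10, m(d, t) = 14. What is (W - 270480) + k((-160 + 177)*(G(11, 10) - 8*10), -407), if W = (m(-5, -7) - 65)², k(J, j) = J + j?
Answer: -269306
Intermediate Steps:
G(R, x) = 20 (G(R, x) = -2*(-10) = 20)
W = 2601 (W = (14 - 65)² = (-51)² = 2601)
(W - 270480) + k((-160 + 177)*(G(11, 10) - 8*10), -407) = (2601 - 270480) + ((-160 + 177)*(20 - 8*10) - 407) = -267879 + (17*(20 - 80) - 407) = -267879 + (17*(-60) - 407) = -267879 + (-1020 - 407) = -267879 - 1427 = -269306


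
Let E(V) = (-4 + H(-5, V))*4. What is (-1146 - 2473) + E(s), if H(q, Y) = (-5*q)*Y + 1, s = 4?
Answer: -3231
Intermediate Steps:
H(q, Y) = 1 - 5*Y*q (H(q, Y) = -5*Y*q + 1 = 1 - 5*Y*q)
E(V) = -12 + 100*V (E(V) = (-4 + (1 - 5*V*(-5)))*4 = (-4 + (1 + 25*V))*4 = (-3 + 25*V)*4 = -12 + 100*V)
(-1146 - 2473) + E(s) = (-1146 - 2473) + (-12 + 100*4) = -3619 + (-12 + 400) = -3619 + 388 = -3231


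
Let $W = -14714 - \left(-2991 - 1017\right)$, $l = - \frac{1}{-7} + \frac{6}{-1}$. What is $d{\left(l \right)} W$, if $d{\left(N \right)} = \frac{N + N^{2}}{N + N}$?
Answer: $\frac{182002}{7} \approx 26000.0$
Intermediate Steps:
$l = - \frac{41}{7}$ ($l = \left(-1\right) \left(- \frac{1}{7}\right) + 6 \left(-1\right) = \frac{1}{7} - 6 = - \frac{41}{7} \approx -5.8571$)
$d{\left(N \right)} = \frac{N + N^{2}}{2 N}$
$W = -10706$ ($W = -14714 - -4008 = -14714 + 4008 = -10706$)
$d{\left(l \right)} W = \left(\frac{1}{2} + \frac{1}{2} \left(- \frac{41}{7}\right)\right) \left(-10706\right) = \left(\frac{1}{2} - \frac{41}{14}\right) \left(-10706\right) = \left(- \frac{17}{7}\right) \left(-10706\right) = \frac{182002}{7}$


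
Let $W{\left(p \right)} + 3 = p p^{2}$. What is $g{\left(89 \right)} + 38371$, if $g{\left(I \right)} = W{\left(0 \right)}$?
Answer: $38368$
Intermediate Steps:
$W{\left(p \right)} = -3 + p^{3}$ ($W{\left(p \right)} = -3 + p p^{2} = -3 + p^{3}$)
$g{\left(I \right)} = -3$ ($g{\left(I \right)} = -3 + 0^{3} = -3 + 0 = -3$)
$g{\left(89 \right)} + 38371 = -3 + 38371 = 38368$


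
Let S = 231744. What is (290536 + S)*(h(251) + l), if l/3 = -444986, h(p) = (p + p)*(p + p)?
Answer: -565605215120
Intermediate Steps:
h(p) = 4*p² (h(p) = (2*p)*(2*p) = 4*p²)
l = -1334958 (l = 3*(-444986) = -1334958)
(290536 + S)*(h(251) + l) = (290536 + 231744)*(4*251² - 1334958) = 522280*(4*63001 - 1334958) = 522280*(252004 - 1334958) = 522280*(-1082954) = -565605215120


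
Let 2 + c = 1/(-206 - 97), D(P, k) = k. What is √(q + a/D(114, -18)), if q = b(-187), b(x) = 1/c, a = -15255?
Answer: 3*√138700714/1214 ≈ 29.103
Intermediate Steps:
c = -607/303 (c = -2 + 1/(-206 - 97) = -2 + 1/(-303) = -2 - 1/303 = -607/303 ≈ -2.0033)
b(x) = -303/607 (b(x) = 1/(-607/303) = -303/607)
q = -303/607 ≈ -0.49918
√(q + a/D(114, -18)) = √(-303/607 - 15255/(-18)) = √(-303/607 - 15255*(-1/18)) = √(-303/607 + 1695/2) = √(1028259/1214) = 3*√138700714/1214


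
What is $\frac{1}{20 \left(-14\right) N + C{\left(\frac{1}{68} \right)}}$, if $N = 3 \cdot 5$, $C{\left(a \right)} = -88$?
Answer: $- \frac{1}{4288} \approx -0.00023321$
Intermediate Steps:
$N = 15$
$\frac{1}{20 \left(-14\right) N + C{\left(\frac{1}{68} \right)}} = \frac{1}{20 \left(-14\right) 15 - 88} = \frac{1}{\left(-280\right) 15 - 88} = \frac{1}{-4200 - 88} = \frac{1}{-4288} = - \frac{1}{4288}$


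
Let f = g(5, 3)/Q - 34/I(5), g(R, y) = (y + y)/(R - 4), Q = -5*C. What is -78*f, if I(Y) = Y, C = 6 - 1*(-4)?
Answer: 13494/25 ≈ 539.76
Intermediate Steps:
C = 10 (C = 6 + 4 = 10)
Q = -50 (Q = -5*10 = -50)
g(R, y) = 2*y/(-4 + R) (g(R, y) = (2*y)/(-4 + R) = 2*y/(-4 + R))
f = -173/25 (f = (2*3/(-4 + 5))/(-50) - 34/5 = (2*3/1)*(-1/50) - 34*1/5 = (2*3*1)*(-1/50) - 34/5 = 6*(-1/50) - 34/5 = -3/25 - 34/5 = -173/25 ≈ -6.9200)
-78*f = -78*(-173/25) = 13494/25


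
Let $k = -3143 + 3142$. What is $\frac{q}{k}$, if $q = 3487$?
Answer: $-3487$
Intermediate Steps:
$k = -1$
$\frac{q}{k} = \frac{3487}{-1} = 3487 \left(-1\right) = -3487$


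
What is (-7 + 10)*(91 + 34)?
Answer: 375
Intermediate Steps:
(-7 + 10)*(91 + 34) = 3*125 = 375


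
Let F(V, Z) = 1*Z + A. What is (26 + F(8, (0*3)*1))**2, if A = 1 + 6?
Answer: 1089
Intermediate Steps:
A = 7
F(V, Z) = 7 + Z (F(V, Z) = 1*Z + 7 = Z + 7 = 7 + Z)
(26 + F(8, (0*3)*1))**2 = (26 + (7 + (0*3)*1))**2 = (26 + (7 + 0*1))**2 = (26 + (7 + 0))**2 = (26 + 7)**2 = 33**2 = 1089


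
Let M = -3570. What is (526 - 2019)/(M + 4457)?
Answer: -1493/887 ≈ -1.6832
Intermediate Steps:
(526 - 2019)/(M + 4457) = (526 - 2019)/(-3570 + 4457) = -1493/887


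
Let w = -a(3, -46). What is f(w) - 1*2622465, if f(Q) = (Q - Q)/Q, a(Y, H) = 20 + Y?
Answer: -2622465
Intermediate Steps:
w = -23 (w = -(20 + 3) = -1*23 = -23)
f(Q) = 0 (f(Q) = 0/Q = 0)
f(w) - 1*2622465 = 0 - 1*2622465 = 0 - 2622465 = -2622465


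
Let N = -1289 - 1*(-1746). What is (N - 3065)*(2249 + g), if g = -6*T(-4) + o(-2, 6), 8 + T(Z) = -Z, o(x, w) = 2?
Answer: -5933200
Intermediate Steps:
N = 457 (N = -1289 + 1746 = 457)
T(Z) = -8 - Z
g = 26 (g = -6*(-8 - 1*(-4)) + 2 = -6*(-8 + 4) + 2 = -6*(-4) + 2 = 24 + 2 = 26)
(N - 3065)*(2249 + g) = (457 - 3065)*(2249 + 26) = -2608*2275 = -5933200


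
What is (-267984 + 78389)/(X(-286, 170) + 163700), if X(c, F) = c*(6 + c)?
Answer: -37919/48756 ≈ -0.77773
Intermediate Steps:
(-267984 + 78389)/(X(-286, 170) + 163700) = (-267984 + 78389)/(-286*(6 - 286) + 163700) = -189595/(-286*(-280) + 163700) = -189595/(80080 + 163700) = -189595/243780 = -189595*1/243780 = -37919/48756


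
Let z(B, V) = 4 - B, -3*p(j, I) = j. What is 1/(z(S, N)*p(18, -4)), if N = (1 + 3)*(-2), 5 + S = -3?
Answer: -1/72 ≈ -0.013889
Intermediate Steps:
S = -8 (S = -5 - 3 = -8)
p(j, I) = -j/3
N = -8 (N = 4*(-2) = -8)
1/(z(S, N)*p(18, -4)) = 1/((4 - 1*(-8))*(-1/3*18)) = 1/((4 + 8)*(-6)) = 1/(12*(-6)) = 1/(-72) = -1/72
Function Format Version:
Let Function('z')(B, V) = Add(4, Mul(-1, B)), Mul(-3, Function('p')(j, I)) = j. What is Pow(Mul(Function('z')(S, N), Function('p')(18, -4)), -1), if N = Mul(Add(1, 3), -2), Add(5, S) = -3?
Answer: Rational(-1, 72) ≈ -0.013889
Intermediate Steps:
S = -8 (S = Add(-5, -3) = -8)
Function('p')(j, I) = Mul(Rational(-1, 3), j)
N = -8 (N = Mul(4, -2) = -8)
Pow(Mul(Function('z')(S, N), Function('p')(18, -4)), -1) = Pow(Mul(Add(4, Mul(-1, -8)), Mul(Rational(-1, 3), 18)), -1) = Pow(Mul(Add(4, 8), -6), -1) = Pow(Mul(12, -6), -1) = Pow(-72, -1) = Rational(-1, 72)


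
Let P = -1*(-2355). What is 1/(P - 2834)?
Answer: -1/479 ≈ -0.0020877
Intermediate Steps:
P = 2355
1/(P - 2834) = 1/(2355 - 2834) = 1/(-479) = -1/479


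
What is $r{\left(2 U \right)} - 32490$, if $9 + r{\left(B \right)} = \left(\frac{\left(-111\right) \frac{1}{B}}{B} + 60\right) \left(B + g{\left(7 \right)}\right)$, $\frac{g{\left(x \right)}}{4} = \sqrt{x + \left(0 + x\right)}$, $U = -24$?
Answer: $- \frac{566027}{16} + \frac{46043 \sqrt{14}}{192} \approx -34479.0$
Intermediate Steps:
$g{\left(x \right)} = 4 \sqrt{2} \sqrt{x}$ ($g{\left(x \right)} = 4 \sqrt{x + \left(0 + x\right)} = 4 \sqrt{x + x} = 4 \sqrt{2 x} = 4 \sqrt{2} \sqrt{x}$)
$r{\left(B \right)} = -9 + \left(60 - \frac{111}{B^{2}}\right) \left(B + 4 \sqrt{14}\right)$ ($r{\left(B \right)} = -9 + \left(\frac{\left(-111\right) \frac{1}{B}}{B} + 60\right) \left(B + 4 \sqrt{2} \sqrt{7}\right) = -9 + \left(- \frac{111}{B^{2}} + 60\right) \left(B + 4 \sqrt{14}\right) = -9 + \left(60 - \frac{111}{B^{2}}\right) \left(B + 4 \sqrt{14}\right)$)
$r{\left(2 U \right)} - 32490 = \left(-9 - \frac{111}{2 \left(-24\right)} + 60 \cdot 2 \left(-24\right) + 240 \sqrt{14} - \frac{444 \sqrt{14}}{2304}\right) - 32490 = \left(-9 - \frac{111}{-48} + 60 \left(-48\right) + 240 \sqrt{14} - \frac{444 \sqrt{14}}{2304}\right) - 32490 = \left(-9 - - \frac{37}{16} - 2880 + 240 \sqrt{14} - 444 \sqrt{14} \cdot \frac{1}{2304}\right) - 32490 = \left(-9 + \frac{37}{16} - 2880 + 240 \sqrt{14} - \frac{37 \sqrt{14}}{192}\right) - 32490 = \left(- \frac{46187}{16} + \frac{46043 \sqrt{14}}{192}\right) - 32490 = - \frac{566027}{16} + \frac{46043 \sqrt{14}}{192}$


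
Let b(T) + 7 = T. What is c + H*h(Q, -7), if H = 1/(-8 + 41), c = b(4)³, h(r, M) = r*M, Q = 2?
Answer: -905/33 ≈ -27.424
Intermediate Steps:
b(T) = -7 + T
h(r, M) = M*r
c = -27 (c = (-7 + 4)³ = (-3)³ = -27)
H = 1/33 ≈ 0.030303
c + H*h(Q, -7) = -27 + (-7*2)/33 = -27 + (1/33)*(-14) = -27 - 14/33 = -905/33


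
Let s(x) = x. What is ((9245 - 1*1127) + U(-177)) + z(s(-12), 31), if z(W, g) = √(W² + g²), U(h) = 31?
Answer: 8149 + √1105 ≈ 8182.2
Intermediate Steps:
((9245 - 1*1127) + U(-177)) + z(s(-12), 31) = ((9245 - 1*1127) + 31) + √((-12)² + 31²) = ((9245 - 1127) + 31) + √(144 + 961) = (8118 + 31) + √1105 = 8149 + √1105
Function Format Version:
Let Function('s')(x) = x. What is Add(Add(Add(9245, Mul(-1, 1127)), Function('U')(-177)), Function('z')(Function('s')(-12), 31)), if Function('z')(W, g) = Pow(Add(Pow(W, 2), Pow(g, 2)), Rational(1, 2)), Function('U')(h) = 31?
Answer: Add(8149, Pow(1105, Rational(1, 2))) ≈ 8182.2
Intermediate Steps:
Add(Add(Add(9245, Mul(-1, 1127)), Function('U')(-177)), Function('z')(Function('s')(-12), 31)) = Add(Add(Add(9245, Mul(-1, 1127)), 31), Pow(Add(Pow(-12, 2), Pow(31, 2)), Rational(1, 2))) = Add(Add(Add(9245, -1127), 31), Pow(Add(144, 961), Rational(1, 2))) = Add(Add(8118, 31), Pow(1105, Rational(1, 2))) = Add(8149, Pow(1105, Rational(1, 2)))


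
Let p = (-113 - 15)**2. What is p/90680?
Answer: 2048/11335 ≈ 0.18068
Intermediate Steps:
p = 16384 (p = (-128)**2 = 16384)
p/90680 = 16384/90680 = 16384*(1/90680) = 2048/11335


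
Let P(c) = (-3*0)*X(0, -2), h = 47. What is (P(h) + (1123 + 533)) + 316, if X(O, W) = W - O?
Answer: 1972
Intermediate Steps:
P(c) = 0 (P(c) = (-3*0)*(-2 - 1*0) = 0*(-2 + 0) = 0*(-2) = 0)
(P(h) + (1123 + 533)) + 316 = (0 + (1123 + 533)) + 316 = (0 + 1656) + 316 = 1656 + 316 = 1972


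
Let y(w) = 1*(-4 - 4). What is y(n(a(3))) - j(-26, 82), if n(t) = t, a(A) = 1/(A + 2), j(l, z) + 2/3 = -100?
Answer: 278/3 ≈ 92.667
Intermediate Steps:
j(l, z) = -302/3 (j(l, z) = -⅔ - 100 = -302/3)
a(A) = 1/(2 + A)
y(w) = -8 (y(w) = 1*(-8) = -8)
y(n(a(3))) - j(-26, 82) = -8 - 1*(-302/3) = -8 + 302/3 = 278/3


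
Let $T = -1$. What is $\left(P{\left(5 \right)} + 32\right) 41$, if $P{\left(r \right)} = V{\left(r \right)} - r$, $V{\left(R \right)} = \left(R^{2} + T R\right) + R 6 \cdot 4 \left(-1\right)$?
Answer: $-2993$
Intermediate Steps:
$V{\left(R \right)} = R^{2} - 25 R$ ($V{\left(R \right)} = \left(R^{2} - R\right) + R 6 \cdot 4 \left(-1\right) = \left(R^{2} - R\right) + 6 R \left(-4\right) = \left(R^{2} - R\right) - 24 R = R^{2} - 25 R$)
$P{\left(r \right)} = - r + r \left(-25 + r\right)$ ($P{\left(r \right)} = r \left(-25 + r\right) - r = - r + r \left(-25 + r\right)$)
$\left(P{\left(5 \right)} + 32\right) 41 = \left(5 \left(-26 + 5\right) + 32\right) 41 = \left(5 \left(-21\right) + 32\right) 41 = \left(-105 + 32\right) 41 = \left(-73\right) 41 = -2993$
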